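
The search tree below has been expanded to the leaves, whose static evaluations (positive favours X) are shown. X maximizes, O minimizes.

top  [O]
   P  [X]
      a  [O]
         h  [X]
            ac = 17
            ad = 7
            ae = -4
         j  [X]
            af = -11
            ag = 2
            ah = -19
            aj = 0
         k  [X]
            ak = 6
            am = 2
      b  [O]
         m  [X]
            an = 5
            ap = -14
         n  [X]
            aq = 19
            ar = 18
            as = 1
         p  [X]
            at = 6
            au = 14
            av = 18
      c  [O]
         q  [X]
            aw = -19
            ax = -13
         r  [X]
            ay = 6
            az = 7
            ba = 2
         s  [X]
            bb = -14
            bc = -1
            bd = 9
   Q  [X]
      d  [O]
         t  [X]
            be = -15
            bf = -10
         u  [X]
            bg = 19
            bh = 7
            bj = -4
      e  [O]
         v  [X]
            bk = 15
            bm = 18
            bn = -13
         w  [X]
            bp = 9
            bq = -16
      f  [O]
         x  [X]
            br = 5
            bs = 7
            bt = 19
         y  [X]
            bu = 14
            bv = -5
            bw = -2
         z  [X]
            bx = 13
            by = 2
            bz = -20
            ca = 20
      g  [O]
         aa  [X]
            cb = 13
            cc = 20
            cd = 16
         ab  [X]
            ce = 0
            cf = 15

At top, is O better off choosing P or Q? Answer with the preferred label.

h (X): max(17, 7, -4) = 17
j (X): max(-11, 2, -19, 0) = 2
k (X): max(6, 2) = 6
a (O): min(17, 2, 6) = 2
m (X): max(5, -14) = 5
n (X): max(19, 18, 1) = 19
p (X): max(6, 14, 18) = 18
b (O): min(5, 19, 18) = 5
q (X): max(-19, -13) = -13
r (X): max(6, 7, 2) = 7
s (X): max(-14, -1, 9) = 9
c (O): min(-13, 7, 9) = -13
P (X): max(2, 5, -13) = 5
t (X): max(-15, -10) = -10
u (X): max(19, 7, -4) = 19
d (O): min(-10, 19) = -10
v (X): max(15, 18, -13) = 18
w (X): max(9, -16) = 9
e (O): min(18, 9) = 9
x (X): max(5, 7, 19) = 19
y (X): max(14, -5, -2) = 14
z (X): max(13, 2, -20, 20) = 20
f (O): min(19, 14, 20) = 14
aa (X): max(13, 20, 16) = 20
ab (X): max(0, 15) = 15
g (O): min(20, 15) = 15
Q (X): max(-10, 9, 14, 15) = 15
O prefers the lower value; P=5, Q=15. P is better since 5 < 15.

P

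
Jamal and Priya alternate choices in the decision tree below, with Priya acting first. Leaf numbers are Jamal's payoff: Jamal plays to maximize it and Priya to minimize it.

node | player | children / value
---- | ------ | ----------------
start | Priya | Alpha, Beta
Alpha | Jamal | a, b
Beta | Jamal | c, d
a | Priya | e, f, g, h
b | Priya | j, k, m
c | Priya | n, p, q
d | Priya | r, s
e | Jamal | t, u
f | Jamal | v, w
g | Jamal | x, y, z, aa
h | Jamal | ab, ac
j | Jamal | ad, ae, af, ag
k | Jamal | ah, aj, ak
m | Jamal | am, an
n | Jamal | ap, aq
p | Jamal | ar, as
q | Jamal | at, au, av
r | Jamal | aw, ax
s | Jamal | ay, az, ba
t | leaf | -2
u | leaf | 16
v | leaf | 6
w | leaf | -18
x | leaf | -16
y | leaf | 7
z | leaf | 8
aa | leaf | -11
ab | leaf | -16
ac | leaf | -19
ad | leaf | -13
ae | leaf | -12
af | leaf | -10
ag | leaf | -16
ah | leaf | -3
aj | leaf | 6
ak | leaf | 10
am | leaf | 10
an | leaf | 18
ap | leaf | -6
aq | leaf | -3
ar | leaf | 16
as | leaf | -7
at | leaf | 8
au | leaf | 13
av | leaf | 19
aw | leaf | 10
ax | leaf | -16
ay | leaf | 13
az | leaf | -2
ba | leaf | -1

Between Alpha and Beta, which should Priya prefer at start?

Alpha

e (Jamal): max(-2, 16) = 16
f (Jamal): max(6, -18) = 6
g (Jamal): max(-16, 7, 8, -11) = 8
h (Jamal): max(-16, -19) = -16
a (Priya): min(16, 6, 8, -16) = -16
j (Jamal): max(-13, -12, -10, -16) = -10
k (Jamal): max(-3, 6, 10) = 10
m (Jamal): max(10, 18) = 18
b (Priya): min(-10, 10, 18) = -10
Alpha (Jamal): max(-16, -10) = -10
n (Jamal): max(-6, -3) = -3
p (Jamal): max(16, -7) = 16
q (Jamal): max(8, 13, 19) = 19
c (Priya): min(-3, 16, 19) = -3
r (Jamal): max(10, -16) = 10
s (Jamal): max(13, -2, -1) = 13
d (Priya): min(10, 13) = 10
Beta (Jamal): max(-3, 10) = 10
Priya prefers the lower value; Alpha=-10, Beta=10. Alpha is better since -10 < 10.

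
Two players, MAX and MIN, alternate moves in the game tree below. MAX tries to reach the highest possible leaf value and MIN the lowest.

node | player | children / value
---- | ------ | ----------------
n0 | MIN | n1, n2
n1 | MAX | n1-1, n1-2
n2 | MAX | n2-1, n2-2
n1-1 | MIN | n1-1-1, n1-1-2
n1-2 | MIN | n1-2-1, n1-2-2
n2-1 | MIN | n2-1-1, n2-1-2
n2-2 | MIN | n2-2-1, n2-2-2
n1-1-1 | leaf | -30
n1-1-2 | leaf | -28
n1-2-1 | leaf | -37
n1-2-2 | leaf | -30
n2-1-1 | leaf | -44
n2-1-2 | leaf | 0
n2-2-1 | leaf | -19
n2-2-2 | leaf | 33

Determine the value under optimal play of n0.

n1-1 (MIN): min(-30, -28) = -30
n1-2 (MIN): min(-37, -30) = -37
n1 (MAX): max(-30, -37) = -30
n2-1 (MIN): min(-44, 0) = -44
n2-2 (MIN): min(-19, 33) = -19
n2 (MAX): max(-44, -19) = -19
n0 (MIN): min(-30, -19) = -30

-30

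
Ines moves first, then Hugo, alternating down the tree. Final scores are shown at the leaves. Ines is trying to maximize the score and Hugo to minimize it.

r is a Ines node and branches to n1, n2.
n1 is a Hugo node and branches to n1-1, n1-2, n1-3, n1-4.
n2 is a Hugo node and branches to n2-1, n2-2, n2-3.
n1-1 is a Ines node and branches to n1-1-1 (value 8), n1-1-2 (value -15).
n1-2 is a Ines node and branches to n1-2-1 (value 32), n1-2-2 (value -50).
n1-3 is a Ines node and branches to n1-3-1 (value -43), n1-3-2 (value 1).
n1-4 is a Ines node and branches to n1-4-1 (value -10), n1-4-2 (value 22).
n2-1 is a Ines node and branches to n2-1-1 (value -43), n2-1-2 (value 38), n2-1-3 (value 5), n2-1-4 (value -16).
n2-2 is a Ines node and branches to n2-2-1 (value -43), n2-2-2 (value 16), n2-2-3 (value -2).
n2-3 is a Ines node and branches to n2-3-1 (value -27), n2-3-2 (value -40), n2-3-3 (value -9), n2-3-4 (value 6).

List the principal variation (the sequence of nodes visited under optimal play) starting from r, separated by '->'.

n1-1 (Ines): max(8, -15) = 8
n1-2 (Ines): max(32, -50) = 32
n1-3 (Ines): max(-43, 1) = 1
n1-4 (Ines): max(-10, 22) = 22
n1 (Hugo): min(8, 32, 1, 22) = 1
n2-1 (Ines): max(-43, 38, 5, -16) = 38
n2-2 (Ines): max(-43, 16, -2) = 16
n2-3 (Ines): max(-27, -40, -9, 6) = 6
n2 (Hugo): min(38, 16, 6) = 6
r (Ines): max(1, 6) = 6
At r, Ines picks n2 (highest: 6).
At n2, Hugo picks n2-3 (lowest: 6).
At n2-3, Ines picks n2-3-4 (highest: 6).
Terminal value 6.

r -> n2 -> n2-3 -> n2-3-4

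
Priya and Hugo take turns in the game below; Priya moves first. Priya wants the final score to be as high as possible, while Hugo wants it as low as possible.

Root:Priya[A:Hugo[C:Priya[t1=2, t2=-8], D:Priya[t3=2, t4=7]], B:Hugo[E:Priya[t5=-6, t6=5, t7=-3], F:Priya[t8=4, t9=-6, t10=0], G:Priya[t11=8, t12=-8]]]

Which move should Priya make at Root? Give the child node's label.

B

C (Priya): max(2, -8) = 2
D (Priya): max(2, 7) = 7
A (Hugo): min(2, 7) = 2
E (Priya): max(-6, 5, -3) = 5
F (Priya): max(4, -6, 0) = 4
G (Priya): max(8, -8) = 8
B (Hugo): min(5, 4, 8) = 4
Root (Priya): max(2, 4) = 4
Priya at Root wants the highest of {A=2, B=4}, so chooses B.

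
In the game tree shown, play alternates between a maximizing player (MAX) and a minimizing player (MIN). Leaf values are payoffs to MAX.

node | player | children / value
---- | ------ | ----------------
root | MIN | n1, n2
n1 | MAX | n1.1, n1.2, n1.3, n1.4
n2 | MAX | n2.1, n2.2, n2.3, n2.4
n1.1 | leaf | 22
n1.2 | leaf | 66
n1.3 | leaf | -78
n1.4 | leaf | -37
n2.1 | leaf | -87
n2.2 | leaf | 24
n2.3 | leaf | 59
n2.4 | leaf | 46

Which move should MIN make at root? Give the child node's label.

n2

n1 (MAX): max(22, 66, -78, -37) = 66
n2 (MAX): max(-87, 24, 59, 46) = 59
root (MIN): min(66, 59) = 59
MIN at root wants the lowest of {n1=66, n2=59}, so chooses n2.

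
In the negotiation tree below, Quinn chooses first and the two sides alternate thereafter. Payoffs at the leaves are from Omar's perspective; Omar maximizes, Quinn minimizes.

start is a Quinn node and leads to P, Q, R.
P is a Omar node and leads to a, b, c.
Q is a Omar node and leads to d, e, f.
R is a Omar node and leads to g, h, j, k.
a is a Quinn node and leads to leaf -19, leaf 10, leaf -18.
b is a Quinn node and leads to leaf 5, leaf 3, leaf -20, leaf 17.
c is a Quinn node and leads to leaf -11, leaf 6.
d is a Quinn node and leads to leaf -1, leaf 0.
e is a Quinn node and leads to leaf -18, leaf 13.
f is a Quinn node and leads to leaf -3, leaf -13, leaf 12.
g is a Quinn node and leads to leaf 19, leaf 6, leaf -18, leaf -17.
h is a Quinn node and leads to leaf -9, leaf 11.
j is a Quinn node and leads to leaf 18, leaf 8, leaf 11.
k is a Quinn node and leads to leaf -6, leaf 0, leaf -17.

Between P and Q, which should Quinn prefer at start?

P

a (Quinn): min(-19, 10, -18) = -19
b (Quinn): min(5, 3, -20, 17) = -20
c (Quinn): min(-11, 6) = -11
P (Omar): max(-19, -20, -11) = -11
d (Quinn): min(-1, 0) = -1
e (Quinn): min(-18, 13) = -18
f (Quinn): min(-3, -13, 12) = -13
Q (Omar): max(-1, -18, -13) = -1
Quinn prefers the lower value; P=-11, Q=-1. P is better since -11 < -1.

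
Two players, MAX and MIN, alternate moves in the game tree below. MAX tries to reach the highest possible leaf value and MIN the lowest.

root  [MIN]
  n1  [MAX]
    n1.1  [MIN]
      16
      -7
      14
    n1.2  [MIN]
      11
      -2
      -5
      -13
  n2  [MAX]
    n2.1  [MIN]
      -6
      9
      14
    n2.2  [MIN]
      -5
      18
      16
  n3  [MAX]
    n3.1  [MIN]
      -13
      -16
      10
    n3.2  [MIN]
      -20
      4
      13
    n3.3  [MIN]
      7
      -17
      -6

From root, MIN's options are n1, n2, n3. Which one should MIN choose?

n3

n1.1 (MIN): min(16, -7, 14) = -7
n1.2 (MIN): min(11, -2, -5, -13) = -13
n1 (MAX): max(-7, -13) = -7
n2.1 (MIN): min(-6, 9, 14) = -6
n2.2 (MIN): min(-5, 18, 16) = -5
n2 (MAX): max(-6, -5) = -5
n3.1 (MIN): min(-13, -16, 10) = -16
n3.2 (MIN): min(-20, 4, 13) = -20
n3.3 (MIN): min(7, -17, -6) = -17
n3 (MAX): max(-16, -20, -17) = -16
root (MIN): min(-7, -5, -16) = -16
MIN at root wants the lowest of {n1=-7, n2=-5, n3=-16}, so chooses n3.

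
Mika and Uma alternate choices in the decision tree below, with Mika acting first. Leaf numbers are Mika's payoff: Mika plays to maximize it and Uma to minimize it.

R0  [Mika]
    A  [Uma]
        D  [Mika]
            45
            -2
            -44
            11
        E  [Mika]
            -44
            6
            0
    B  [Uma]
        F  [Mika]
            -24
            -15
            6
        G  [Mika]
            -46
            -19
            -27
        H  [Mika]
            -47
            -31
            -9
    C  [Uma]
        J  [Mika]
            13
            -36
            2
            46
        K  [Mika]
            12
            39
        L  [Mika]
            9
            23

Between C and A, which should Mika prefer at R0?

C

J (Mika): max(13, -36, 2, 46) = 46
K (Mika): max(12, 39) = 39
L (Mika): max(9, 23) = 23
C (Uma): min(46, 39, 23) = 23
D (Mika): max(45, -2, -44, 11) = 45
E (Mika): max(-44, 6, 0) = 6
A (Uma): min(45, 6) = 6
Mika prefers the higher value; C=23, A=6. C is better since 23 > 6.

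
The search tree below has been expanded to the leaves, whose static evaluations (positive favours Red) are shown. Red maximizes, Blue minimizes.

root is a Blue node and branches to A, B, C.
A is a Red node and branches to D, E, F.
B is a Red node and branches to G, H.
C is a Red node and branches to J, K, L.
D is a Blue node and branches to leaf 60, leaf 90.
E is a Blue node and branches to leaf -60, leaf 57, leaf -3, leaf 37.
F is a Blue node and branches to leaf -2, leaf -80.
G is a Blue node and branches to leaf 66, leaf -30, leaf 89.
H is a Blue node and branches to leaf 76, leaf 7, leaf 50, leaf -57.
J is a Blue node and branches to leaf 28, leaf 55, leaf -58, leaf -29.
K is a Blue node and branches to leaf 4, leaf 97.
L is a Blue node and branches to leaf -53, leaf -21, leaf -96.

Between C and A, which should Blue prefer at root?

J (Blue): min(28, 55, -58, -29) = -58
K (Blue): min(4, 97) = 4
L (Blue): min(-53, -21, -96) = -96
C (Red): max(-58, 4, -96) = 4
D (Blue): min(60, 90) = 60
E (Blue): min(-60, 57, -3, 37) = -60
F (Blue): min(-2, -80) = -80
A (Red): max(60, -60, -80) = 60
Blue prefers the lower value; C=4, A=60. C is better since 4 < 60.

C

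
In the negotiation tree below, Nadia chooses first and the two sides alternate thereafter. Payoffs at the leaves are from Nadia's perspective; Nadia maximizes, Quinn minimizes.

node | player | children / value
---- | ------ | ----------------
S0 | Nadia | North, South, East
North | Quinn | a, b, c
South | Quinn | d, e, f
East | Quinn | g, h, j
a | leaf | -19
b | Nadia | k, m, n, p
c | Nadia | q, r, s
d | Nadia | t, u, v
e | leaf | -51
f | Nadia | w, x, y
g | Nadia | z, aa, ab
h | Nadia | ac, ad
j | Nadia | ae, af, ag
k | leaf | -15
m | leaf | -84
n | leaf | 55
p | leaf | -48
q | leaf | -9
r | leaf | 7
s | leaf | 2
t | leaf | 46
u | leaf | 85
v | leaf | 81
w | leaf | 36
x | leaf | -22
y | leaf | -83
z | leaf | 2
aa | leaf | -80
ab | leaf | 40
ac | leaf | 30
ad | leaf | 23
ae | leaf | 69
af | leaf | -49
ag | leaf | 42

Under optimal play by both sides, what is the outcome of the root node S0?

b (Nadia): max(-15, -84, 55, -48) = 55
c (Nadia): max(-9, 7, 2) = 7
North (Quinn): min(-19, 55, 7) = -19
d (Nadia): max(46, 85, 81) = 85
f (Nadia): max(36, -22, -83) = 36
South (Quinn): min(85, -51, 36) = -51
g (Nadia): max(2, -80, 40) = 40
h (Nadia): max(30, 23) = 30
j (Nadia): max(69, -49, 42) = 69
East (Quinn): min(40, 30, 69) = 30
S0 (Nadia): max(-19, -51, 30) = 30

30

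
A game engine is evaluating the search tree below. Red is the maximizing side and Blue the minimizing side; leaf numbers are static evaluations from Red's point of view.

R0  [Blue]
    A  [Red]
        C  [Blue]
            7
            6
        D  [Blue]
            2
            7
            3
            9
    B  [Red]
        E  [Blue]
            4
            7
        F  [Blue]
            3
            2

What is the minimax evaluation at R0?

4

C (Blue): min(7, 6) = 6
D (Blue): min(2, 7, 3, 9) = 2
A (Red): max(6, 2) = 6
E (Blue): min(4, 7) = 4
F (Blue): min(3, 2) = 2
B (Red): max(4, 2) = 4
R0 (Blue): min(6, 4) = 4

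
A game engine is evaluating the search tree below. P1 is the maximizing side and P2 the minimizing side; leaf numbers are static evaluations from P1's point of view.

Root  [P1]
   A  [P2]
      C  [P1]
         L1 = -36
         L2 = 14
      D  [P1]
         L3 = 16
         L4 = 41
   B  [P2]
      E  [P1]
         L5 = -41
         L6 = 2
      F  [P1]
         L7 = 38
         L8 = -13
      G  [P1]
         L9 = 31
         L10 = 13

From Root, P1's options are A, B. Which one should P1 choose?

C (P1): max(-36, 14) = 14
D (P1): max(16, 41) = 41
A (P2): min(14, 41) = 14
E (P1): max(-41, 2) = 2
F (P1): max(38, -13) = 38
G (P1): max(31, 13) = 31
B (P2): min(2, 38, 31) = 2
Root (P1): max(14, 2) = 14
P1 at Root wants the highest of {A=14, B=2}, so chooses A.

A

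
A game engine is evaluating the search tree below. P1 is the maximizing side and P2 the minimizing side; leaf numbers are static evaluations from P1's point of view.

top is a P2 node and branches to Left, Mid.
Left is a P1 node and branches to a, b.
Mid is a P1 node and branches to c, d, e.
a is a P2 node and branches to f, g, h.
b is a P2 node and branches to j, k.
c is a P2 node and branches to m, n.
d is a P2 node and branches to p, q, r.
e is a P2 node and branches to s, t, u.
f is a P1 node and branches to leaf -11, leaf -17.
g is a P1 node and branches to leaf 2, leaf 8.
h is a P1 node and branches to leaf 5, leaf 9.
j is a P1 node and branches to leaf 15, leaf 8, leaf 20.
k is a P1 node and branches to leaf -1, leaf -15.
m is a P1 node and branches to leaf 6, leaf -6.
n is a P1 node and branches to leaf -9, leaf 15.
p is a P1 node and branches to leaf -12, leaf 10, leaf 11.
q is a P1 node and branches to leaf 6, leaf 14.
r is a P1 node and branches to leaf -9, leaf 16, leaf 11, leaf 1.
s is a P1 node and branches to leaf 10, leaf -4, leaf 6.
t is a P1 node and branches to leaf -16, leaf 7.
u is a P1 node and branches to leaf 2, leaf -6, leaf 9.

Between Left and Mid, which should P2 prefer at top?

Left

f (P1): max(-11, -17) = -11
g (P1): max(2, 8) = 8
h (P1): max(5, 9) = 9
a (P2): min(-11, 8, 9) = -11
j (P1): max(15, 8, 20) = 20
k (P1): max(-1, -15) = -1
b (P2): min(20, -1) = -1
Left (P1): max(-11, -1) = -1
m (P1): max(6, -6) = 6
n (P1): max(-9, 15) = 15
c (P2): min(6, 15) = 6
p (P1): max(-12, 10, 11) = 11
q (P1): max(6, 14) = 14
r (P1): max(-9, 16, 11, 1) = 16
d (P2): min(11, 14, 16) = 11
s (P1): max(10, -4, 6) = 10
t (P1): max(-16, 7) = 7
u (P1): max(2, -6, 9) = 9
e (P2): min(10, 7, 9) = 7
Mid (P1): max(6, 11, 7) = 11
P2 prefers the lower value; Left=-1, Mid=11. Left is better since -1 < 11.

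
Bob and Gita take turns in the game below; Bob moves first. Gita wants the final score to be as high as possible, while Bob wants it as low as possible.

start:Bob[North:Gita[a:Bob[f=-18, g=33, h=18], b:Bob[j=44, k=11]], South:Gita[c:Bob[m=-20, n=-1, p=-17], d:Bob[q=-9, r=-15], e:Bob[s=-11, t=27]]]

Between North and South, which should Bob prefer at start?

South

a (Bob): min(-18, 33, 18) = -18
b (Bob): min(44, 11) = 11
North (Gita): max(-18, 11) = 11
c (Bob): min(-20, -1, -17) = -20
d (Bob): min(-9, -15) = -15
e (Bob): min(-11, 27) = -11
South (Gita): max(-20, -15, -11) = -11
Bob prefers the lower value; North=11, South=-11. South is better since -11 < 11.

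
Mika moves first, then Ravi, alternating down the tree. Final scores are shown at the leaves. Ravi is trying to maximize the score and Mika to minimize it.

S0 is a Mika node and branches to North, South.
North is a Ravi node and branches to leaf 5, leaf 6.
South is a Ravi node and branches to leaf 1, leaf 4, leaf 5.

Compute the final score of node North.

6

North (Ravi): max(5, 6) = 6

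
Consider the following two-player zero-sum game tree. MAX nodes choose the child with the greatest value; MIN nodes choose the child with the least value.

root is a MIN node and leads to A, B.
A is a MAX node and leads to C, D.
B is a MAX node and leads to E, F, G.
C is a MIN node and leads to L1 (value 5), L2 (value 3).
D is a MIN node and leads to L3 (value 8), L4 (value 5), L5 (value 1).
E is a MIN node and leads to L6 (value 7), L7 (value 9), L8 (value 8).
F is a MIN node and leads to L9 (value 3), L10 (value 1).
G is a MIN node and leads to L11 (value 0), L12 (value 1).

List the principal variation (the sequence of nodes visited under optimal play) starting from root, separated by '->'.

root -> A -> C -> L2

C (MIN): min(5, 3) = 3
D (MIN): min(8, 5, 1) = 1
A (MAX): max(3, 1) = 3
E (MIN): min(7, 9, 8) = 7
F (MIN): min(3, 1) = 1
G (MIN): min(0, 1) = 0
B (MAX): max(7, 1, 0) = 7
root (MIN): min(3, 7) = 3
At root, MIN picks A (lowest: 3).
At A, MAX picks C (highest: 3).
At C, MIN picks L2 (lowest: 3).
Terminal value 3.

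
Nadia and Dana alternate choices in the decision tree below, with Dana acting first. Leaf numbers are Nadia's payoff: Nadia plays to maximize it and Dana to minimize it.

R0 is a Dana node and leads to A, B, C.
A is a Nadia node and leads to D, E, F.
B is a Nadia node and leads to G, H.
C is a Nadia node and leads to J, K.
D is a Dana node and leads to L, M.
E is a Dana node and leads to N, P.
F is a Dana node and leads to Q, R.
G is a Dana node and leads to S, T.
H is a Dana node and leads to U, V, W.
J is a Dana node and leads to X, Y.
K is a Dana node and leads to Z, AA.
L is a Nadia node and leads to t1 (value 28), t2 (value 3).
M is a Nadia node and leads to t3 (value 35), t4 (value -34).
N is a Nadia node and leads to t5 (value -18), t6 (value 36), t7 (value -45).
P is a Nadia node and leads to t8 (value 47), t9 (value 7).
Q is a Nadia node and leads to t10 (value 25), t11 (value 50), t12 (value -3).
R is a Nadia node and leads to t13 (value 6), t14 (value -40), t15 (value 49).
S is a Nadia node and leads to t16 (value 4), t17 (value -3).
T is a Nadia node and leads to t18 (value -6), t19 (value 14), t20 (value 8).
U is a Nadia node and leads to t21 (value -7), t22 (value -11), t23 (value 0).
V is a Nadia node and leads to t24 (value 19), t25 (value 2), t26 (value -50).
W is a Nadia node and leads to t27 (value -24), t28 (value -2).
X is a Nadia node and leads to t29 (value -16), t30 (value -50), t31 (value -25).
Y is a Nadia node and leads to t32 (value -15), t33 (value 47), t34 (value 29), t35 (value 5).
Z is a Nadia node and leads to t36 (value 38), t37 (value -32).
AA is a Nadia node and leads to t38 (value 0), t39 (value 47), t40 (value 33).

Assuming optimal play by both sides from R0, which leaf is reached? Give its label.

t16

L (Nadia): max(28, 3) = 28
M (Nadia): max(35, -34) = 35
D (Dana): min(28, 35) = 28
N (Nadia): max(-18, 36, -45) = 36
P (Nadia): max(47, 7) = 47
E (Dana): min(36, 47) = 36
Q (Nadia): max(25, 50, -3) = 50
R (Nadia): max(6, -40, 49) = 49
F (Dana): min(50, 49) = 49
A (Nadia): max(28, 36, 49) = 49
S (Nadia): max(4, -3) = 4
T (Nadia): max(-6, 14, 8) = 14
G (Dana): min(4, 14) = 4
U (Nadia): max(-7, -11, 0) = 0
V (Nadia): max(19, 2, -50) = 19
W (Nadia): max(-24, -2) = -2
H (Dana): min(0, 19, -2) = -2
B (Nadia): max(4, -2) = 4
X (Nadia): max(-16, -50, -25) = -16
Y (Nadia): max(-15, 47, 29, 5) = 47
J (Dana): min(-16, 47) = -16
Z (Nadia): max(38, -32) = 38
AA (Nadia): max(0, 47, 33) = 47
K (Dana): min(38, 47) = 38
C (Nadia): max(-16, 38) = 38
R0 (Dana): min(49, 4, 38) = 4
At R0, Dana picks B (lowest: 4).
At B, Nadia picks G (highest: 4).
At G, Dana picks S (lowest: 4).
At S, Nadia picks t16 (highest: 4).
Terminal value 4.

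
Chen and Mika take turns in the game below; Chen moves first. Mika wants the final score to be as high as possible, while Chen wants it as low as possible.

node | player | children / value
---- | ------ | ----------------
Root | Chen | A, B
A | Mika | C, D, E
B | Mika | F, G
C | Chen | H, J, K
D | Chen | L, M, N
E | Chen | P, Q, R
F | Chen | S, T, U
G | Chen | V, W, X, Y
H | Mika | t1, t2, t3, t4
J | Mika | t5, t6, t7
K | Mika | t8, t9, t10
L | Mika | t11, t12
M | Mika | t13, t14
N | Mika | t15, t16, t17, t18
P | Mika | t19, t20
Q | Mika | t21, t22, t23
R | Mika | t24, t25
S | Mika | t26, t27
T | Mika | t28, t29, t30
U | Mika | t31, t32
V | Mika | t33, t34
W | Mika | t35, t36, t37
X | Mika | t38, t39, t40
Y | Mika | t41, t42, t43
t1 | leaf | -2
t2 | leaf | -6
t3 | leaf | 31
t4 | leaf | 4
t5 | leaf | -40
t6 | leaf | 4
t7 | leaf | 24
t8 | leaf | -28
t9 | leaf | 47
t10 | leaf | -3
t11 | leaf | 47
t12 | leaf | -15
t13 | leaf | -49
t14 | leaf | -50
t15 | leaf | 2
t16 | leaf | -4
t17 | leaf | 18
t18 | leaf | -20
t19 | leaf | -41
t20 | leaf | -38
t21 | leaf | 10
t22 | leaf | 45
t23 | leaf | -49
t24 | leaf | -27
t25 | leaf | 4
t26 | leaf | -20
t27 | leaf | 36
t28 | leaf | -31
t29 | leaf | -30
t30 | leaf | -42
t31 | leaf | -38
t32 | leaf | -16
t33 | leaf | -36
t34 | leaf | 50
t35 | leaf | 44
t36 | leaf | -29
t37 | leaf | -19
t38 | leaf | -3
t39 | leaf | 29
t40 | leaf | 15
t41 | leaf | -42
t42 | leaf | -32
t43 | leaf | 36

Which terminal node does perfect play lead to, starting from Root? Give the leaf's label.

t7

H (Mika): max(-2, -6, 31, 4) = 31
J (Mika): max(-40, 4, 24) = 24
K (Mika): max(-28, 47, -3) = 47
C (Chen): min(31, 24, 47) = 24
L (Mika): max(47, -15) = 47
M (Mika): max(-49, -50) = -49
N (Mika): max(2, -4, 18, -20) = 18
D (Chen): min(47, -49, 18) = -49
P (Mika): max(-41, -38) = -38
Q (Mika): max(10, 45, -49) = 45
R (Mika): max(-27, 4) = 4
E (Chen): min(-38, 45, 4) = -38
A (Mika): max(24, -49, -38) = 24
S (Mika): max(-20, 36) = 36
T (Mika): max(-31, -30, -42) = -30
U (Mika): max(-38, -16) = -16
F (Chen): min(36, -30, -16) = -30
V (Mika): max(-36, 50) = 50
W (Mika): max(44, -29, -19) = 44
X (Mika): max(-3, 29, 15) = 29
Y (Mika): max(-42, -32, 36) = 36
G (Chen): min(50, 44, 29, 36) = 29
B (Mika): max(-30, 29) = 29
Root (Chen): min(24, 29) = 24
At Root, Chen picks A (lowest: 24).
At A, Mika picks C (highest: 24).
At C, Chen picks J (lowest: 24).
At J, Mika picks t7 (highest: 24).
Terminal value 24.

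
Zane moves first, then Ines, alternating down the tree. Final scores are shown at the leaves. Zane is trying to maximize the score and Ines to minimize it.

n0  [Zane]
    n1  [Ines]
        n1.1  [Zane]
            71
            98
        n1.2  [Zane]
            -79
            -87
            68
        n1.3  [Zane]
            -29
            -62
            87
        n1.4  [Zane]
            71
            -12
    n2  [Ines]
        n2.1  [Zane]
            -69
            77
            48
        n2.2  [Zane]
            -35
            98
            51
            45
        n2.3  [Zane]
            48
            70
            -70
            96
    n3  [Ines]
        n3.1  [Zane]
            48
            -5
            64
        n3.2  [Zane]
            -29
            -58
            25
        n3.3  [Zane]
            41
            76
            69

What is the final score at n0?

77

n1.1 (Zane): max(71, 98) = 98
n1.2 (Zane): max(-79, -87, 68) = 68
n1.3 (Zane): max(-29, -62, 87) = 87
n1.4 (Zane): max(71, -12) = 71
n1 (Ines): min(98, 68, 87, 71) = 68
n2.1 (Zane): max(-69, 77, 48) = 77
n2.2 (Zane): max(-35, 98, 51, 45) = 98
n2.3 (Zane): max(48, 70, -70, 96) = 96
n2 (Ines): min(77, 98, 96) = 77
n3.1 (Zane): max(48, -5, 64) = 64
n3.2 (Zane): max(-29, -58, 25) = 25
n3.3 (Zane): max(41, 76, 69) = 76
n3 (Ines): min(64, 25, 76) = 25
n0 (Zane): max(68, 77, 25) = 77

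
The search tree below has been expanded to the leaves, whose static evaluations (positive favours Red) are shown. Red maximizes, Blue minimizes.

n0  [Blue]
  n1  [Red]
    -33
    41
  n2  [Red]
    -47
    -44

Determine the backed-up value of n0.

-44

n1 (Red): max(-33, 41) = 41
n2 (Red): max(-47, -44) = -44
n0 (Blue): min(41, -44) = -44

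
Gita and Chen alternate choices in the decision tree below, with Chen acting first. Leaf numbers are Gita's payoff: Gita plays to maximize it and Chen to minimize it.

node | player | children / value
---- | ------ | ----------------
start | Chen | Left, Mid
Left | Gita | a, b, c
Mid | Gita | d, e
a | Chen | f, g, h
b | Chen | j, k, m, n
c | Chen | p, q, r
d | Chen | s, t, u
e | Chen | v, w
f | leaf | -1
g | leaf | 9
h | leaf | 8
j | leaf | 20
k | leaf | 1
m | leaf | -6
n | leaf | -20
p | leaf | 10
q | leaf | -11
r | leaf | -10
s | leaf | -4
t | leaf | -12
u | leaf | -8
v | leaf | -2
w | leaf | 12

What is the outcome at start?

a (Chen): min(-1, 9, 8) = -1
b (Chen): min(20, 1, -6, -20) = -20
c (Chen): min(10, -11, -10) = -11
Left (Gita): max(-1, -20, -11) = -1
d (Chen): min(-4, -12, -8) = -12
e (Chen): min(-2, 12) = -2
Mid (Gita): max(-12, -2) = -2
start (Chen): min(-1, -2) = -2

-2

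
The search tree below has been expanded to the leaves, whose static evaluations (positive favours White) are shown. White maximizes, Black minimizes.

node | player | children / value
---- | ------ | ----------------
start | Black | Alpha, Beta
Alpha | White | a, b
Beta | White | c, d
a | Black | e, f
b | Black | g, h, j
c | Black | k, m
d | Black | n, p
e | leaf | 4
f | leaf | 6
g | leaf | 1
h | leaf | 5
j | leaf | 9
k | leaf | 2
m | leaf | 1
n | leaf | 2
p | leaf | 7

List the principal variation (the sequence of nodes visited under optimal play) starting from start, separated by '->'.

start -> Beta -> d -> n

a (Black): min(4, 6) = 4
b (Black): min(1, 5, 9) = 1
Alpha (White): max(4, 1) = 4
c (Black): min(2, 1) = 1
d (Black): min(2, 7) = 2
Beta (White): max(1, 2) = 2
start (Black): min(4, 2) = 2
At start, Black picks Beta (lowest: 2).
At Beta, White picks d (highest: 2).
At d, Black picks n (lowest: 2).
Terminal value 2.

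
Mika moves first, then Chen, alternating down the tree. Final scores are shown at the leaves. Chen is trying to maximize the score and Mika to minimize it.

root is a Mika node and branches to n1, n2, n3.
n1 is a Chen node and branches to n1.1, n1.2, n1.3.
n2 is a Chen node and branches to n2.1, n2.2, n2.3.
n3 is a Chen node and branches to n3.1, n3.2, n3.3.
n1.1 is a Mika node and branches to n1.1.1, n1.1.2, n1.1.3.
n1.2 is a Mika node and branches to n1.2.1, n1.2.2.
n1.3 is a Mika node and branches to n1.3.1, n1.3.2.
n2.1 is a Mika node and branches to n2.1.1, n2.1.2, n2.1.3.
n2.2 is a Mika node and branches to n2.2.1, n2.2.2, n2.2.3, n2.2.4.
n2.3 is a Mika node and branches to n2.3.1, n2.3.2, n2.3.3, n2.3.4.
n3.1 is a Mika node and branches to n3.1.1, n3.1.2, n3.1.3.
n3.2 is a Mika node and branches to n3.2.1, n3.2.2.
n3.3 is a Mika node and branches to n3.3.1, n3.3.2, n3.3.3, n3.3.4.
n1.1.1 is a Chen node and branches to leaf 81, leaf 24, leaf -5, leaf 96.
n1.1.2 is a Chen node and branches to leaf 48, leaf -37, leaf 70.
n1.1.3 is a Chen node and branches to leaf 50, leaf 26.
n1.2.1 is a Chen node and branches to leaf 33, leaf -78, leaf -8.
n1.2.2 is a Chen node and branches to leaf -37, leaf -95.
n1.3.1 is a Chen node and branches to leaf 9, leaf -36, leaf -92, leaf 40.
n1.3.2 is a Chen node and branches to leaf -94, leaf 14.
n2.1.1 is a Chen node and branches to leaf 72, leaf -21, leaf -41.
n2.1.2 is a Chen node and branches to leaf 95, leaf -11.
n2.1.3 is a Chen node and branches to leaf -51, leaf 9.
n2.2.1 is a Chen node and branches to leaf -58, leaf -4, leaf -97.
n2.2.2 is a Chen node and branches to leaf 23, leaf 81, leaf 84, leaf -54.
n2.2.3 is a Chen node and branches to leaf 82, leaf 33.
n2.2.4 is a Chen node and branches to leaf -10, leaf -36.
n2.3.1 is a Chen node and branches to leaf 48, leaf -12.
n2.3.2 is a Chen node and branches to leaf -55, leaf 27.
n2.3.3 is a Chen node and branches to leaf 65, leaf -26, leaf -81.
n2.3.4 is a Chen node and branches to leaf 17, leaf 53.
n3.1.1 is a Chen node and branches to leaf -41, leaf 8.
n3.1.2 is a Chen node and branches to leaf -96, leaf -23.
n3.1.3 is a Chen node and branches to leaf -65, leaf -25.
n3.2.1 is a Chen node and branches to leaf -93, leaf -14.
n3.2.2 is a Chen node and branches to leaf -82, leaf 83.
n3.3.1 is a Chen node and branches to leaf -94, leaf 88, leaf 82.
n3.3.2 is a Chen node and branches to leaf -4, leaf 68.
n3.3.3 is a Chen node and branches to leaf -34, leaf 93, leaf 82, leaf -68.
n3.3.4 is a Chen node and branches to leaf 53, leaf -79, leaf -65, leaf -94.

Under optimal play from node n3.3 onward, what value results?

53

n3.3.1 (Chen): max(-94, 88, 82) = 88
n3.3.2 (Chen): max(-4, 68) = 68
n3.3.3 (Chen): max(-34, 93, 82, -68) = 93
n3.3.4 (Chen): max(53, -79, -65, -94) = 53
n3.3 (Mika): min(88, 68, 93, 53) = 53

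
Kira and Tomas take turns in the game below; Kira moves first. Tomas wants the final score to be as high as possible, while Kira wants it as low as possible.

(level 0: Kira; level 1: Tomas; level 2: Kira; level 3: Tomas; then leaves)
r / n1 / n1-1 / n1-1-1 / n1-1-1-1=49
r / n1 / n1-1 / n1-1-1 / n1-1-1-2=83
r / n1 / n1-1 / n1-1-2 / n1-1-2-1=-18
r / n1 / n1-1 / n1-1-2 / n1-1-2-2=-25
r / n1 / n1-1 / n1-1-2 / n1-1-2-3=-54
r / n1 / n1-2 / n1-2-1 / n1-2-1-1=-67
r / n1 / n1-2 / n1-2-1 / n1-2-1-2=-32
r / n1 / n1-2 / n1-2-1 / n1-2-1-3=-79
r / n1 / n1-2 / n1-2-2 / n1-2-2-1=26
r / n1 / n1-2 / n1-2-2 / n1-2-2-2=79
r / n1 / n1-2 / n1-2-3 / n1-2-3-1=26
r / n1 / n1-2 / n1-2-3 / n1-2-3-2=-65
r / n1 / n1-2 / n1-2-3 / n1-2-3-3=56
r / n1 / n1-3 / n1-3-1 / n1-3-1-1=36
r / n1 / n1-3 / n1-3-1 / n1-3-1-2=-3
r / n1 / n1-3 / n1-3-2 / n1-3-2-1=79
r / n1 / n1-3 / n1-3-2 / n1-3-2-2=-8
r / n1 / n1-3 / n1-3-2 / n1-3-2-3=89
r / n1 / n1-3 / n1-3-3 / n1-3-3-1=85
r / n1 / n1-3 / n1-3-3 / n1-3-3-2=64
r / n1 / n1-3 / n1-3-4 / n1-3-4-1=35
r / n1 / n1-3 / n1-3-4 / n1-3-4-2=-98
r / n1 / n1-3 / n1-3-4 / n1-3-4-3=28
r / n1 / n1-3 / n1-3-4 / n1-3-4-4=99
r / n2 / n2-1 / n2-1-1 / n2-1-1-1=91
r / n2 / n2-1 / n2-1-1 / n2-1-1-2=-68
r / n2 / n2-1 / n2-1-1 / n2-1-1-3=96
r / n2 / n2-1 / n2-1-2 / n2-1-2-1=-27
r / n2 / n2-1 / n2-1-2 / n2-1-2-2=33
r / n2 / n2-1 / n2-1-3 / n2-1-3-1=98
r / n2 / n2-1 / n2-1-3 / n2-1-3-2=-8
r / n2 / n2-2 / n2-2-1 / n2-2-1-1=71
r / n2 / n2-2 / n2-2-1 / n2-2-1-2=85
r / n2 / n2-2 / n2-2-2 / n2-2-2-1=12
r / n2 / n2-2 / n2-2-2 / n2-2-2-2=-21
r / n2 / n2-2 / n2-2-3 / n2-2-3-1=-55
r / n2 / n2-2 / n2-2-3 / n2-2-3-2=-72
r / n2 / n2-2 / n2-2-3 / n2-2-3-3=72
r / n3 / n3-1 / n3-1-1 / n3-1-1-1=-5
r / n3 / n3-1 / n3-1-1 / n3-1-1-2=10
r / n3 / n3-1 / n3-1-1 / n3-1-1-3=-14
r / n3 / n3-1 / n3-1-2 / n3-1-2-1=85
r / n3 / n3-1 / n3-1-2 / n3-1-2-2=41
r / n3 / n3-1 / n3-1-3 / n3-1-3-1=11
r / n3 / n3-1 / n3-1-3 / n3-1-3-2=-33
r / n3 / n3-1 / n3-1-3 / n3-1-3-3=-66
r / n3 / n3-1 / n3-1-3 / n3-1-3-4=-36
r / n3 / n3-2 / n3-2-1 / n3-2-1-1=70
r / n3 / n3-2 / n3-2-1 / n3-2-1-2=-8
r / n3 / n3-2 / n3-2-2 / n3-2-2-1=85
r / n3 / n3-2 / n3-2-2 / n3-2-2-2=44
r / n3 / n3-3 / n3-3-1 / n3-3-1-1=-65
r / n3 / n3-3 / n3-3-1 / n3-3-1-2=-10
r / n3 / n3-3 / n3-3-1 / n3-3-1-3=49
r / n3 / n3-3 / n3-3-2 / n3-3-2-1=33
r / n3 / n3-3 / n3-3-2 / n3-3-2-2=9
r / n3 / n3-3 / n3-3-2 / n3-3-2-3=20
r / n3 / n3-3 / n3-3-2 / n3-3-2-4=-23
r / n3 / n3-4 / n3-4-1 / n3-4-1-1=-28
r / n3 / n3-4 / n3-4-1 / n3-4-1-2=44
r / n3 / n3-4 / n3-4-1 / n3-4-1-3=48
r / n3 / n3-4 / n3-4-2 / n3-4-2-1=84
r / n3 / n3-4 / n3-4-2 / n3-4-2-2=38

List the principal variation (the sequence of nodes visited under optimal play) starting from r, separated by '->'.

n1-1-1 (Tomas): max(49, 83) = 83
n1-1-2 (Tomas): max(-18, -25, -54) = -18
n1-1 (Kira): min(83, -18) = -18
n1-2-1 (Tomas): max(-67, -32, -79) = -32
n1-2-2 (Tomas): max(26, 79) = 79
n1-2-3 (Tomas): max(26, -65, 56) = 56
n1-2 (Kira): min(-32, 79, 56) = -32
n1-3-1 (Tomas): max(36, -3) = 36
n1-3-2 (Tomas): max(79, -8, 89) = 89
n1-3-3 (Tomas): max(85, 64) = 85
n1-3-4 (Tomas): max(35, -98, 28, 99) = 99
n1-3 (Kira): min(36, 89, 85, 99) = 36
n1 (Tomas): max(-18, -32, 36) = 36
n2-1-1 (Tomas): max(91, -68, 96) = 96
n2-1-2 (Tomas): max(-27, 33) = 33
n2-1-3 (Tomas): max(98, -8) = 98
n2-1 (Kira): min(96, 33, 98) = 33
n2-2-1 (Tomas): max(71, 85) = 85
n2-2-2 (Tomas): max(12, -21) = 12
n2-2-3 (Tomas): max(-55, -72, 72) = 72
n2-2 (Kira): min(85, 12, 72) = 12
n2 (Tomas): max(33, 12) = 33
n3-1-1 (Tomas): max(-5, 10, -14) = 10
n3-1-2 (Tomas): max(85, 41) = 85
n3-1-3 (Tomas): max(11, -33, -66, -36) = 11
n3-1 (Kira): min(10, 85, 11) = 10
n3-2-1 (Tomas): max(70, -8) = 70
n3-2-2 (Tomas): max(85, 44) = 85
n3-2 (Kira): min(70, 85) = 70
n3-3-1 (Tomas): max(-65, -10, 49) = 49
n3-3-2 (Tomas): max(33, 9, 20, -23) = 33
n3-3 (Kira): min(49, 33) = 33
n3-4-1 (Tomas): max(-28, 44, 48) = 48
n3-4-2 (Tomas): max(84, 38) = 84
n3-4 (Kira): min(48, 84) = 48
n3 (Tomas): max(10, 70, 33, 48) = 70
r (Kira): min(36, 33, 70) = 33
At r, Kira picks n2 (lowest: 33).
At n2, Tomas picks n2-1 (highest: 33).
At n2-1, Kira picks n2-1-2 (lowest: 33).
At n2-1-2, Tomas picks n2-1-2-2 (highest: 33).
Terminal value 33.

r -> n2 -> n2-1 -> n2-1-2 -> n2-1-2-2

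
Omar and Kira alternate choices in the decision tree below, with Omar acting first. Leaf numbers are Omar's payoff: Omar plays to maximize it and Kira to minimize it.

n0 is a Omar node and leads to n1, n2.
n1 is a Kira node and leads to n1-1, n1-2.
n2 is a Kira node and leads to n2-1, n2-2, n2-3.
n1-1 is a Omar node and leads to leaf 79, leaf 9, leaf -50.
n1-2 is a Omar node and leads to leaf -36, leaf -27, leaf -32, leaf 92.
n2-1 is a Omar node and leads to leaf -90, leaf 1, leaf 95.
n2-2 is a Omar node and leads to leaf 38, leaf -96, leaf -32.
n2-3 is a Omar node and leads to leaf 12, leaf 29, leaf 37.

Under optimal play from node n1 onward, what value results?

79

n1-1 (Omar): max(79, 9, -50) = 79
n1-2 (Omar): max(-36, -27, -32, 92) = 92
n1 (Kira): min(79, 92) = 79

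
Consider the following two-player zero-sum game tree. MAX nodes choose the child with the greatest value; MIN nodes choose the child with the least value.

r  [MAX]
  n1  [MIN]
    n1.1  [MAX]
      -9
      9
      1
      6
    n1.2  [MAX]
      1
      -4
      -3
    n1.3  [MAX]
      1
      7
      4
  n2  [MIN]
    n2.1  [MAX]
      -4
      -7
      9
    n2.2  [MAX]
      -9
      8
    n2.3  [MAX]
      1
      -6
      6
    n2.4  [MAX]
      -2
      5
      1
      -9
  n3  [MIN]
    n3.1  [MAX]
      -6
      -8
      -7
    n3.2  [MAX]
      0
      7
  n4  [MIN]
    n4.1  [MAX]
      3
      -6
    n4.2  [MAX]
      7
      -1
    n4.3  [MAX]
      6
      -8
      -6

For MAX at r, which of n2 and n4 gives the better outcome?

n2.1 (MAX): max(-4, -7, 9) = 9
n2.2 (MAX): max(-9, 8) = 8
n2.3 (MAX): max(1, -6, 6) = 6
n2.4 (MAX): max(-2, 5, 1, -9) = 5
n2 (MIN): min(9, 8, 6, 5) = 5
n4.1 (MAX): max(3, -6) = 3
n4.2 (MAX): max(7, -1) = 7
n4.3 (MAX): max(6, -8, -6) = 6
n4 (MIN): min(3, 7, 6) = 3
MAX prefers the higher value; n2=5, n4=3. n2 is better since 5 > 3.

n2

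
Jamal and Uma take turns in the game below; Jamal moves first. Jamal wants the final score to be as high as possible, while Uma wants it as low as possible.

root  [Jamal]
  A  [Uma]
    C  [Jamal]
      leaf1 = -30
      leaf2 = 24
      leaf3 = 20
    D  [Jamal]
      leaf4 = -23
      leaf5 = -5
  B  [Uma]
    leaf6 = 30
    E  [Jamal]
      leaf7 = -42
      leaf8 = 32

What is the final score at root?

C (Jamal): max(-30, 24, 20) = 24
D (Jamal): max(-23, -5) = -5
A (Uma): min(24, -5) = -5
E (Jamal): max(-42, 32) = 32
B (Uma): min(30, 32) = 30
root (Jamal): max(-5, 30) = 30

30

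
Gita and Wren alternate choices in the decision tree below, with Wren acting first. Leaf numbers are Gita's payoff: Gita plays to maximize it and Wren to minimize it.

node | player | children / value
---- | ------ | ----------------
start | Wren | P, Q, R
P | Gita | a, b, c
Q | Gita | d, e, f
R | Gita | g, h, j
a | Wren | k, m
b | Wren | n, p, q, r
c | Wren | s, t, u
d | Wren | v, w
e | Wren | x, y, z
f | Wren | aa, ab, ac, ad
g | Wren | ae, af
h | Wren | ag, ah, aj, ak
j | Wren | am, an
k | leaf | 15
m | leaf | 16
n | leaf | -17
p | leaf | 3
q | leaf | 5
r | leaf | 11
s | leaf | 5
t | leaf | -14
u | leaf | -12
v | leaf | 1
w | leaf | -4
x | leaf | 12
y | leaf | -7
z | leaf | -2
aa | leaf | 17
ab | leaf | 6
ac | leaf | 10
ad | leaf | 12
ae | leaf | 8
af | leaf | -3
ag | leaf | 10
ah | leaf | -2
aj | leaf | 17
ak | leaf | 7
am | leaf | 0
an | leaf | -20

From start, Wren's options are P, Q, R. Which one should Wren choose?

R

a (Wren): min(15, 16) = 15
b (Wren): min(-17, 3, 5, 11) = -17
c (Wren): min(5, -14, -12) = -14
P (Gita): max(15, -17, -14) = 15
d (Wren): min(1, -4) = -4
e (Wren): min(12, -7, -2) = -7
f (Wren): min(17, 6, 10, 12) = 6
Q (Gita): max(-4, -7, 6) = 6
g (Wren): min(8, -3) = -3
h (Wren): min(10, -2, 17, 7) = -2
j (Wren): min(0, -20) = -20
R (Gita): max(-3, -2, -20) = -2
start (Wren): min(15, 6, -2) = -2
Wren at start wants the lowest of {P=15, Q=6, R=-2}, so chooses R.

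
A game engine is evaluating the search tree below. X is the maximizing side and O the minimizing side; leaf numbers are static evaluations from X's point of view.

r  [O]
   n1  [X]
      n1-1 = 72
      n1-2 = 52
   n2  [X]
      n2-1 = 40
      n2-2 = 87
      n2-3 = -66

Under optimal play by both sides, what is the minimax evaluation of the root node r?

n1 (X): max(72, 52) = 72
n2 (X): max(40, 87, -66) = 87
r (O): min(72, 87) = 72

72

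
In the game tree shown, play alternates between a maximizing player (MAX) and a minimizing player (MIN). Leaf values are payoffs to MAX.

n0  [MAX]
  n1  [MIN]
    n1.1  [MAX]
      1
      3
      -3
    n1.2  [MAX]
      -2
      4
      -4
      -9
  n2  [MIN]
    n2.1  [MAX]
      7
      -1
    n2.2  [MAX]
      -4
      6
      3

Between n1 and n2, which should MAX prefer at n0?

n2

n1.1 (MAX): max(1, 3, -3) = 3
n1.2 (MAX): max(-2, 4, -4, -9) = 4
n1 (MIN): min(3, 4) = 3
n2.1 (MAX): max(7, -1) = 7
n2.2 (MAX): max(-4, 6, 3) = 6
n2 (MIN): min(7, 6) = 6
MAX prefers the higher value; n1=3, n2=6. n2 is better since 6 > 3.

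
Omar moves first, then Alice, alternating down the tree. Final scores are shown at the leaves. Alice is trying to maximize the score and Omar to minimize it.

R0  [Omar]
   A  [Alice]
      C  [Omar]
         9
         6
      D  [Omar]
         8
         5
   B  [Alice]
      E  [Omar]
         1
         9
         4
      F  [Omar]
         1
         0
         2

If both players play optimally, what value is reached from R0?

1

C (Omar): min(9, 6) = 6
D (Omar): min(8, 5) = 5
A (Alice): max(6, 5) = 6
E (Omar): min(1, 9, 4) = 1
F (Omar): min(1, 0, 2) = 0
B (Alice): max(1, 0) = 1
R0 (Omar): min(6, 1) = 1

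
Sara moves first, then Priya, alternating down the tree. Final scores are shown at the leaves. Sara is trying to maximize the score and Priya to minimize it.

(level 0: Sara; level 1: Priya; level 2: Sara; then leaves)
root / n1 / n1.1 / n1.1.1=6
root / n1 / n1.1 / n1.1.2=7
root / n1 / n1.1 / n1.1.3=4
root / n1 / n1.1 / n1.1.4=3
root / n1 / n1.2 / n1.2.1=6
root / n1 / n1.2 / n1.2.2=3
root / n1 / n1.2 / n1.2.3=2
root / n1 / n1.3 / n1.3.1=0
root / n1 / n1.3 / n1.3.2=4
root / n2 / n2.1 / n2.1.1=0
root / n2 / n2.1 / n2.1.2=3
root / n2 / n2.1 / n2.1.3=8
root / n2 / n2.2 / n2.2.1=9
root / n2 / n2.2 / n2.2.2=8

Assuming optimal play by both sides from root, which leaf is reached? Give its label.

n1.1 (Sara): max(6, 7, 4, 3) = 7
n1.2 (Sara): max(6, 3, 2) = 6
n1.3 (Sara): max(0, 4) = 4
n1 (Priya): min(7, 6, 4) = 4
n2.1 (Sara): max(0, 3, 8) = 8
n2.2 (Sara): max(9, 8) = 9
n2 (Priya): min(8, 9) = 8
root (Sara): max(4, 8) = 8
At root, Sara picks n2 (highest: 8).
At n2, Priya picks n2.1 (lowest: 8).
At n2.1, Sara picks n2.1.3 (highest: 8).
Terminal value 8.

n2.1.3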